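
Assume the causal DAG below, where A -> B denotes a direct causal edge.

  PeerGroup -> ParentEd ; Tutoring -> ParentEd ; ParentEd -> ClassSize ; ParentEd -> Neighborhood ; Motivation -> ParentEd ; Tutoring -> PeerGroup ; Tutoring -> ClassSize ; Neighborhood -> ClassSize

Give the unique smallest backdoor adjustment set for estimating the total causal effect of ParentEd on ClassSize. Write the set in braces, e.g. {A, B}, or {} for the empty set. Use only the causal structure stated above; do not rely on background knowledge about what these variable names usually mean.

{Tutoring}

Variables eligible for adjustment (non-descendants of ParentEd, excluding ParentEd and ClassSize): {Motivation, PeerGroup, Tutoring}.
Backdoor paths from ParentEd to ClassSize:
  P1: ParentEd <- Tutoring -> ClassSize
  P2: ParentEd <- PeerGroup <- Tutoring -> ClassSize
The empty set is not sufficient: P1 (ParentEd <- Tutoring -> ClassSize) has no collider blocking it and no conditioned non-collider, so it is open.
Try {Tutoring}:
  P1: blocked at fork node Tutoring ∈ conditioning set.
  P2: blocked at fork node Tutoring ∈ conditioning set.
{Tutoring} contains no descendant of ParentEd and blocks every backdoor path.
No other singleton works — e.g. {Motivation} leaves P1 open — so {Tutoring} is the unique smallest valid adjustment set.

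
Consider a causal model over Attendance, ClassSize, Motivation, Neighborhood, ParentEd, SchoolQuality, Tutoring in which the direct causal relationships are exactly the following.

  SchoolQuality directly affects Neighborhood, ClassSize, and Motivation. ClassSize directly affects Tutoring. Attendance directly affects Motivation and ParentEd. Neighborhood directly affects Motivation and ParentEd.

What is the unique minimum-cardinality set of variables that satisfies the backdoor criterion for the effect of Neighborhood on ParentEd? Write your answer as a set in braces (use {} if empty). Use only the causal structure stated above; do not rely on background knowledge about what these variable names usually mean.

{}

Variables eligible for adjustment (non-descendants of Neighborhood, excluding Neighborhood and ParentEd): {Attendance, ClassSize, SchoolQuality, Tutoring}.
Backdoor paths from Neighborhood to ParentEd:
  P1: Neighborhood <- SchoolQuality -> Motivation <- Attendance -> ParentEd
Each backdoor path contains an unconditioned collider, so every path is already blocked with the empty conditioning set:
  P1: blocked at collider Motivation (neither it nor any descendant is in the conditioning set).
The empty set is therefore the unique smallest valid set.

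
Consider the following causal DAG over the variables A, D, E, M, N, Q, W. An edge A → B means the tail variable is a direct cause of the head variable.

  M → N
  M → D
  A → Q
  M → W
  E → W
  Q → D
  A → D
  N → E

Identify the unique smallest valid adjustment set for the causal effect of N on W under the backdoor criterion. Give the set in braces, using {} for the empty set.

{M}

Variables eligible for adjustment (non-descendants of N, excluding N and W): {A, D, M, Q}.
Backdoor paths from N to W:
  P1: N <- M -> W
The empty set is not sufficient: P1 (N <- M -> W) has no collider blocking it and no conditioned non-collider, so it is open.
Try {M}:
  P1: blocked at fork node M ∈ conditioning set.
{M} contains no descendant of N and blocks every backdoor path.
No other singleton works — e.g. {A} leaves P1 open — so {M} is the unique smallest valid adjustment set.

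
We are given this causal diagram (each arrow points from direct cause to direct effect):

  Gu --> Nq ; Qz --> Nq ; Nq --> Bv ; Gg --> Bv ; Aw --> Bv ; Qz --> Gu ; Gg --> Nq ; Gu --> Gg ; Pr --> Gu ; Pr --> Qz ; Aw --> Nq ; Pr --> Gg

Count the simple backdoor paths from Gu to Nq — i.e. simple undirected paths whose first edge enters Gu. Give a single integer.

A backdoor path from Gu to Nq is any simple undirected path whose first edge points into Gu (i.e. leaves Gu via a parent).
Parents of Gu: {Pr, Qz}.
Enumerating:
  P1: Gu <- Pr -> Qz -> Nq
  P2: Gu <- Pr -> Gg -> Nq
  P3: Gu <- Pr -> Gg -> Bv <- Aw -> Nq
  P4: Gu <- Pr -> Gg -> Bv <- Nq
  P5: Gu <- Qz <- Pr -> Gg -> Nq
  P6: Gu <- Qz <- Pr -> Gg -> Bv <- Aw -> Nq
  P7: Gu <- Qz <- Pr -> Gg -> Bv <- Nq
  P8: Gu <- Qz -> Nq
That exhausts the simple backdoor paths. Count: 8.

8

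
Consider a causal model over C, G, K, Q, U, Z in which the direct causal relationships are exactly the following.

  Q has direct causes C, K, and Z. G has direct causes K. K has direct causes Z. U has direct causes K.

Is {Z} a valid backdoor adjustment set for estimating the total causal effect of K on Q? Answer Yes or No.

Backdoor paths from K to Q (paths whose first edge points into K):
  P1: K <- Z -> Q
Condition 1 (no descendant of K in the set): holds — descendants of K are {G, Q, U}; none are in {Z}.
Condition 2 (every backdoor path blocked by {Z}):
  P1: blocked at fork node Z ∈ conditioning set.
{Z} satisfies the backdoor criterion.

Yes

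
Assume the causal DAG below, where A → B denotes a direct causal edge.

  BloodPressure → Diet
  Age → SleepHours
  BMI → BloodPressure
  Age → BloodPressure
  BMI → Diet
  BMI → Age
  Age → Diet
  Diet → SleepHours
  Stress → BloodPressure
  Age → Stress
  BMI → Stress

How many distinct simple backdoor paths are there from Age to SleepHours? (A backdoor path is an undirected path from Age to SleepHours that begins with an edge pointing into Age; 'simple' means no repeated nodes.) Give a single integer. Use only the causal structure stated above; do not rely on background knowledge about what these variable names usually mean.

3

A backdoor path from Age to SleepHours is any simple undirected path whose first edge points into Age (i.e. leaves Age via a parent).
Parents of Age: {BMI}.
Enumerating:
  P1: Age <- BMI -> Stress -> BloodPressure -> Diet -> SleepHours
  P2: Age <- BMI -> BloodPressure -> Diet -> SleepHours
  P3: Age <- BMI -> Diet -> SleepHours
That exhausts the simple backdoor paths. Count: 3.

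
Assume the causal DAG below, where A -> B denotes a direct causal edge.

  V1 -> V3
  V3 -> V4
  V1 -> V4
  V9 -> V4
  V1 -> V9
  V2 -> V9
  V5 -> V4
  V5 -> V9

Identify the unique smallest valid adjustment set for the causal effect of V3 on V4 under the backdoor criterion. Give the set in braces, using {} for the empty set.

{V1}

Variables eligible for adjustment (non-descendants of V3, excluding V3 and V4): {V1, V2, V5, V9}.
Backdoor paths from V3 to V4:
  P1: V3 <- V1 -> V9 <- V5 -> V4
  P2: V3 <- V1 -> V9 -> V4
  P3: V3 <- V1 -> V4
The empty set is not sufficient: P2 (V3 <- V1 -> V9 -> V4) has no collider blocking it and no conditioned non-collider, so it is open.
Try {V1}:
  P1: blocked at fork node V1 ∈ conditioning set.
  P2: blocked at fork node V1 ∈ conditioning set.
  P3: blocked at fork node V1 ∈ conditioning set.
{V1} contains no descendant of V3 and blocks every backdoor path.
No other singleton works — e.g. {V5} leaves P2 open — so {V1} is the unique smallest valid adjustment set.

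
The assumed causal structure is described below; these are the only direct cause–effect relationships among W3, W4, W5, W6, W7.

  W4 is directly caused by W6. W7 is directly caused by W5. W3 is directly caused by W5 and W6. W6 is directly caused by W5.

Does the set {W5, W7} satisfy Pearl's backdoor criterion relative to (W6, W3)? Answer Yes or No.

Backdoor paths from W6 to W3 (paths whose first edge points into W6):
  P1: W6 <- W5 -> W3
Condition 1 (no descendant of W6 in the set): holds — descendants of W6 are {W3, W4}; none are in {W5, W7}.
Condition 2 (every backdoor path blocked by {W5, W7}):
  P1: blocked at fork node W5 ∈ conditioning set.
{W5, W7} satisfies the backdoor criterion.

Yes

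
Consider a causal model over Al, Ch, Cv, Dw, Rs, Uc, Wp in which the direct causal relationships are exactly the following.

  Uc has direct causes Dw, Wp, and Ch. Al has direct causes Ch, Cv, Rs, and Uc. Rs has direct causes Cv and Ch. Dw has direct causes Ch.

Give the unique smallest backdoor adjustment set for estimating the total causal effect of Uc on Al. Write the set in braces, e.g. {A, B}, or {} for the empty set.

Variables eligible for adjustment (non-descendants of Uc, excluding Uc and Al): {Ch, Cv, Dw, Rs, Wp}.
Backdoor paths from Uc to Al:
  P1: Uc <- Ch -> Rs <- Cv -> Al
  P2: Uc <- Ch -> Rs -> Al
  P3: Uc <- Ch -> Al
  P4: Uc <- Dw <- Ch -> Rs <- Cv -> Al
  P5: Uc <- Dw <- Ch -> Rs -> Al
  P6: Uc <- Dw <- Ch -> Al
The empty set is not sufficient: P2 (Uc <- Ch -> Rs -> Al) has no collider blocking it and no conditioned non-collider, so it is open.
Try {Ch}:
  P1: blocked at fork node Ch ∈ conditioning set.
  P2: blocked at fork node Ch ∈ conditioning set.
  P3: blocked at fork node Ch ∈ conditioning set.
  P4: blocked at fork node Ch ∈ conditioning set.
  P5: blocked at fork node Ch ∈ conditioning set.
  P6: blocked at fork node Ch ∈ conditioning set.
{Ch} contains no descendant of Uc and blocks every backdoor path.
No other singleton works — e.g. {Dw} leaves P2 open — so {Ch} is the unique smallest valid adjustment set.

{Ch}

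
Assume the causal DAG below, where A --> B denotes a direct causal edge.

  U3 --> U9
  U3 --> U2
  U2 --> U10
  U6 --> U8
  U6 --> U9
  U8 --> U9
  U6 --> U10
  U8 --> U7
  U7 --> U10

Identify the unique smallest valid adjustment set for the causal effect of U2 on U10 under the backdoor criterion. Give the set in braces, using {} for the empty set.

{}

Variables eligible for adjustment (non-descendants of U2, excluding U2 and U10): {U3, U6, U7, U8, U9}.
Backdoor paths from U2 to U10:
  P1: U2 <- U3 -> U9 <- U6 -> U8 -> U7 -> U10
  P2: U2 <- U3 -> U9 <- U6 -> U10
  P3: U2 <- U3 -> U9 <- U8 <- U6 -> U10
  P4: U2 <- U3 -> U9 <- U8 -> U7 -> U10
Each backdoor path contains an unconditioned collider, so every path is already blocked with the empty conditioning set:
  P1: blocked at collider U9 (neither it nor any descendant is in the conditioning set).
  P2: blocked at collider U9 (neither it nor any descendant is in the conditioning set).
  P3: blocked at collider U9 (neither it nor any descendant is in the conditioning set).
  P4: blocked at collider U9 (neither it nor any descendant is in the conditioning set).
The empty set is therefore the unique smallest valid set.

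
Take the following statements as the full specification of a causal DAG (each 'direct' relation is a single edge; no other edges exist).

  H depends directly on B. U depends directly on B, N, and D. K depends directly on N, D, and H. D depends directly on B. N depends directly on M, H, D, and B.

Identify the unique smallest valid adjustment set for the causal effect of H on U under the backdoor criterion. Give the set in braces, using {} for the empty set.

{B}

Variables eligible for adjustment (non-descendants of H, excluding H and U): {B, D, M}.
Backdoor paths from H to U:
  P1: H <- B -> D -> N -> U
  P2: H <- B -> D -> U
  P3: H <- B -> D -> K <- N -> U
  P4: H <- B -> N <- D -> U
  P5: H <- B -> N -> U
  P6: H <- B -> N -> K <- D -> U
  P7: H <- B -> U
The empty set is not sufficient: P1 (H <- B -> D -> N -> U) has no collider blocking it and no conditioned non-collider, so it is open.
Try {B}:
  P1: blocked at fork node B ∈ conditioning set.
  P2: blocked at fork node B ∈ conditioning set.
  P3: blocked at fork node B ∈ conditioning set.
  P4: blocked at fork node B ∈ conditioning set.
  P5: blocked at fork node B ∈ conditioning set.
  P6: blocked at fork node B ∈ conditioning set.
  P7: blocked at fork node B ∈ conditioning set.
{B} contains no descendant of H and blocks every backdoor path.
No other singleton works — e.g. {M} leaves P1 open — so {B} is the unique smallest valid adjustment set.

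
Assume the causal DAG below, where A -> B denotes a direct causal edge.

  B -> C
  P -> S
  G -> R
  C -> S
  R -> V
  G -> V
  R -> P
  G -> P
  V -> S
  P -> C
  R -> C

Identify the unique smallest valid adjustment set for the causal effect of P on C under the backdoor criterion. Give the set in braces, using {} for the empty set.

{R}

Variables eligible for adjustment (non-descendants of P, excluding P and C): {B, G, R, V}.
Backdoor paths from P to C:
  P1: P <- G -> R -> V -> S <- C
  P2: P <- G -> R -> C
  P3: P <- G -> V <- R -> C
  P4: P <- G -> V -> S <- C
  P5: P <- R <- G -> V -> S <- C
  P6: P <- R -> V -> S <- C
  P7: P <- R -> C
The empty set is not sufficient: P2 (P <- G -> R -> C) has no collider blocking it and no conditioned non-collider, so it is open.
Try {R}:
  P1: blocked at chain node R ∈ conditioning set.
  P2: blocked at chain node R ∈ conditioning set.
  P3: blocked at collider V (neither it nor any descendant is in the conditioning set).
  P4: blocked at collider S (neither it nor any descendant is in the conditioning set).
  P5: blocked at chain node R ∈ conditioning set.
  P6: blocked at fork node R ∈ conditioning set.
  P7: blocked at fork node R ∈ conditioning set.
{R} contains no descendant of P and blocks every backdoor path.
No other singleton works — e.g. {G} leaves P7 open — so {R} is the unique smallest valid adjustment set.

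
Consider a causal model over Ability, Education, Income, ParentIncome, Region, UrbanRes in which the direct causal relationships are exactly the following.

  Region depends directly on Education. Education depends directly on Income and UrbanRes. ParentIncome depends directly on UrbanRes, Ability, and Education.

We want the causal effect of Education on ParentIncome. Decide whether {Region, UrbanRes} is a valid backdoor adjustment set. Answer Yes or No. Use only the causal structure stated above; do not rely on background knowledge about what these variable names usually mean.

Backdoor paths from Education to ParentIncome (paths whose first edge points into Education):
  P1: Education <- UrbanRes -> ParentIncome
Condition 1 (no descendant of Education in the set): FAILS — Region is a descendant of Education.
Condition 2 (every backdoor path blocked by {Region, UrbanRes}):
  P1: blocked at fork node UrbanRes ∈ conditioning set.
{Region, UrbanRes} does not satisfy the backdoor criterion.

No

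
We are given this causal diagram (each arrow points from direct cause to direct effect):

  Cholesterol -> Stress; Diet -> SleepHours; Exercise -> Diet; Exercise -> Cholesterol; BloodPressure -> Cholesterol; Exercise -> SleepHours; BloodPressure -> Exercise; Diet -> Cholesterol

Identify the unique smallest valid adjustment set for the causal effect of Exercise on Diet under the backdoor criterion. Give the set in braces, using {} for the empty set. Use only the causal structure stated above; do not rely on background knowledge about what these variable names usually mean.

Variables eligible for adjustment (non-descendants of Exercise, excluding Exercise and Diet): {BloodPressure}.
Backdoor paths from Exercise to Diet:
  P1: Exercise <- BloodPressure -> Cholesterol <- Diet
Each backdoor path contains an unconditioned collider, so every path is already blocked with the empty conditioning set:
  P1: blocked at collider Cholesterol (neither it nor any descendant is in the conditioning set).
The empty set is therefore the unique smallest valid set.

{}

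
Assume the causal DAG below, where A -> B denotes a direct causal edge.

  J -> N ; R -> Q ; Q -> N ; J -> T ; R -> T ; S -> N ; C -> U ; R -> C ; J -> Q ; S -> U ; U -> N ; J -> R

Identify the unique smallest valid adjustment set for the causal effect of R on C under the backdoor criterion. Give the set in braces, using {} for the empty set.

{}

Variables eligible for adjustment (non-descendants of R, excluding R and C): {J, S}.
Backdoor paths from R to C:
  P1: R <- J -> Q -> N <- S -> U <- C
  P2: R <- J -> Q -> N <- U <- C
  P3: R <- J -> N <- S -> U <- C
  P4: R <- J -> N <- U <- C
Each backdoor path contains an unconditioned collider, so every path is already blocked with the empty conditioning set:
  P1: blocked at collider N (neither it nor any descendant is in the conditioning set).
  P2: blocked at collider N (neither it nor any descendant is in the conditioning set).
  P3: blocked at collider N (neither it nor any descendant is in the conditioning set).
  P4: blocked at collider N (neither it nor any descendant is in the conditioning set).
The empty set is therefore the unique smallest valid set.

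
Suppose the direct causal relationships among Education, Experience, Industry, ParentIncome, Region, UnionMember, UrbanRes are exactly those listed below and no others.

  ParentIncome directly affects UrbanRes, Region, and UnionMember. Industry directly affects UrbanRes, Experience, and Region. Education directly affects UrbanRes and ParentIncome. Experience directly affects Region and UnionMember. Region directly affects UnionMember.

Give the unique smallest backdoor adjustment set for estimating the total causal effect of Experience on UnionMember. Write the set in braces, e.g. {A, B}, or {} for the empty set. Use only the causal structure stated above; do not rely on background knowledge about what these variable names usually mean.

{Industry}

Variables eligible for adjustment (non-descendants of Experience, excluding Experience and UnionMember): {Education, Industry, ParentIncome, UrbanRes}.
Backdoor paths from Experience to UnionMember:
  P1: Experience <- Industry -> Region <- ParentIncome -> UnionMember
  P2: Experience <- Industry -> Region -> UnionMember
  P3: Experience <- Industry -> UrbanRes <- Education -> ParentIncome -> Region -> UnionMember
  P4: Experience <- Industry -> UrbanRes <- Education -> ParentIncome -> UnionMember
  P5: Experience <- Industry -> UrbanRes <- ParentIncome -> Region -> UnionMember
  P6: Experience <- Industry -> UrbanRes <- ParentIncome -> UnionMember
The empty set is not sufficient: P2 (Experience <- Industry -> Region -> UnionMember) has no collider blocking it and no conditioned non-collider, so it is open.
Try {Industry}:
  P1: blocked at fork node Industry ∈ conditioning set.
  P2: blocked at fork node Industry ∈ conditioning set.
  P3: blocked at fork node Industry ∈ conditioning set.
  P4: blocked at fork node Industry ∈ conditioning set.
  P5: blocked at fork node Industry ∈ conditioning set.
  P6: blocked at fork node Industry ∈ conditioning set.
{Industry} contains no descendant of Experience and blocks every backdoor path.
No other singleton works — e.g. {Education} leaves P2 open — so {Industry} is the unique smallest valid adjustment set.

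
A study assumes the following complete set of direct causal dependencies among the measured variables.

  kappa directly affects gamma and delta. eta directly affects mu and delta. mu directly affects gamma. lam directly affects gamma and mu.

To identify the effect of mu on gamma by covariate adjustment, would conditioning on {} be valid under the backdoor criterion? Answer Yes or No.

Backdoor paths from mu to gamma (paths whose first edge points into mu):
  P1: mu <- lam -> gamma
  P2: mu <- eta -> delta <- kappa -> gamma
Condition 1 (no descendant of mu in the set): holds — descendants of mu are {gamma}; none are in {}.
Condition 2 (every backdoor path blocked by {}):
  P1: open — no interior node is in the conditioning set.
  P2: blocked at collider delta (neither it nor any descendant is in the conditioning set).
{} does not satisfy the backdoor criterion.

No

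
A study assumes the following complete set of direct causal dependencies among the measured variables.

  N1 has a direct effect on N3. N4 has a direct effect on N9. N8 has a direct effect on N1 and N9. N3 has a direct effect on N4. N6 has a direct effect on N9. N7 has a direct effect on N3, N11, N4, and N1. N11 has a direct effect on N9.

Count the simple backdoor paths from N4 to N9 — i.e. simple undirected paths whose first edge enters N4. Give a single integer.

7

A backdoor path from N4 to N9 is any simple undirected path whose first edge points into N4 (i.e. leaves N4 via a parent).
Parents of N4: {N3, N7}.
Enumerating:
  P1: N4 <- N7 -> N1 <- N8 -> N9
  P2: N4 <- N7 -> N3 <- N1 <- N8 -> N9
  P3: N4 <- N7 -> N11 -> N9
  P4: N4 <- N3 <- N7 -> N1 <- N8 -> N9
  P5: N4 <- N3 <- N7 -> N11 -> N9
  P6: N4 <- N3 <- N1 <- N8 -> N9
  P7: N4 <- N3 <- N1 <- N7 -> N11 -> N9
That exhausts the simple backdoor paths. Count: 7.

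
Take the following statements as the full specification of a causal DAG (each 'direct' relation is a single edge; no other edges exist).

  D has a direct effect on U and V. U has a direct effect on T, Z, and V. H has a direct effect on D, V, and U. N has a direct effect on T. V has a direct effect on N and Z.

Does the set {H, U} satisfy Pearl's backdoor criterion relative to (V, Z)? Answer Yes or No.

Backdoor paths from V to Z (paths whose first edge points into V):
  P1: V <- H -> D -> U -> Z
  P2: V <- H -> U -> Z
  P3: V <- D <- H -> U -> Z
  P4: V <- D -> U -> Z
  P5: V <- U -> Z
Condition 1 (no descendant of V in the set): holds — descendants of V are {N, T, Z}; none are in {H, U}.
Condition 2 (every backdoor path blocked by {H, U}):
  P1: blocked at fork node H ∈ conditioning set.
  P2: blocked at fork node H ∈ conditioning set.
  P3: blocked at fork node H ∈ conditioning set.
  P4: blocked at chain node U ∈ conditioning set.
  P5: blocked at fork node U ∈ conditioning set.
{H, U} satisfies the backdoor criterion.

Yes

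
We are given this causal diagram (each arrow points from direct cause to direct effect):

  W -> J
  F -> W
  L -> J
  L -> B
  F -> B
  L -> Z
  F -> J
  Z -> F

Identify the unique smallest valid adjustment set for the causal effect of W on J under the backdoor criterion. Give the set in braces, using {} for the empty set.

Variables eligible for adjustment (non-descendants of W, excluding W and J): {B, F, L, Z}.
Backdoor paths from W to J:
  P1: W <- F <- Z <- L -> J
  P2: W <- F -> J
  P3: W <- F -> B <- L -> J
The empty set is not sufficient: P1 (W <- F <- Z <- L -> J) has no collider blocking it and no conditioned non-collider, so it is open.
Try {F}:
  P1: blocked at chain node F ∈ conditioning set.
  P2: blocked at fork node F ∈ conditioning set.
  P3: blocked at fork node F ∈ conditioning set.
{F} contains no descendant of W and blocks every backdoor path.
No other singleton works — e.g. {L} leaves P2 open — so {F} is the unique smallest valid adjustment set.

{F}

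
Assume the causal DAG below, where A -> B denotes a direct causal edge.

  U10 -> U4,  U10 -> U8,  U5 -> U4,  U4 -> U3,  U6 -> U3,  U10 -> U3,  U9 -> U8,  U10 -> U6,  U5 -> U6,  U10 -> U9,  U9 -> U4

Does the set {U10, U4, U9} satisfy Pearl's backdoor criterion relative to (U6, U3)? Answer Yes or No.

Yes

Backdoor paths from U6 to U3 (paths whose first edge points into U6):
  P1: U6 <- U10 -> U9 -> U4 -> U3
  P2: U6 <- U10 -> U4 -> U3
  P3: U6 <- U10 -> U8 <- U9 -> U4 -> U3
  P4: U6 <- U10 -> U3
  P5: U6 <- U5 -> U4 <- U10 -> U3
  P6: U6 <- U5 -> U4 <- U9 <- U10 -> U3
  P7: U6 <- U5 -> U4 <- U9 -> U8 <- U10 -> U3
  P8: U6 <- U5 -> U4 -> U3
Condition 1 (no descendant of U6 in the set): holds — descendants of U6 are {U3}; none are in {U10, U4, U9}.
Condition 2 (every backdoor path blocked by {U10, U4, U9}):
  P1: blocked at fork node U10 ∈ conditioning set.
  P2: blocked at fork node U10 ∈ conditioning set.
  P3: blocked at fork node U10 ∈ conditioning set.
  P4: blocked at fork node U10 ∈ conditioning set.
  P5: blocked at fork node U10 ∈ conditioning set.
  P6: blocked at chain node U9 ∈ conditioning set.
  P7: blocked at fork node U9 ∈ conditioning set.
  P8: blocked at chain node U4 ∈ conditioning set.
{U10, U4, U9} satisfies the backdoor criterion.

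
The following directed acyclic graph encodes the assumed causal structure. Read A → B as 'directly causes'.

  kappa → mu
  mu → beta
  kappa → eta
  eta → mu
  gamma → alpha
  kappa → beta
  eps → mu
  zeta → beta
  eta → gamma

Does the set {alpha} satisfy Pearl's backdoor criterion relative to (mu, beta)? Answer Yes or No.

No

Backdoor paths from mu to beta (paths whose first edge points into mu):
  P1: mu <- kappa -> beta
  P2: mu <- eta <- kappa -> beta
Condition 1 (no descendant of mu in the set): holds — descendants of mu are {beta}; none are in {alpha}.
Condition 2 (every backdoor path blocked by {alpha}):
  P1: open — no interior node is in the conditioning set.
  P2: open — no interior node is in the conditioning set.
{alpha} does not satisfy the backdoor criterion.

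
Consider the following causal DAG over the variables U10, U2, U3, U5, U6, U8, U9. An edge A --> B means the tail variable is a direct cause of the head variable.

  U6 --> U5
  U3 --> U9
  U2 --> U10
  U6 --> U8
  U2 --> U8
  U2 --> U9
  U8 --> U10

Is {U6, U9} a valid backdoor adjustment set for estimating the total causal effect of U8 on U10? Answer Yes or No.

Backdoor paths from U8 to U10 (paths whose first edge points into U8):
  P1: U8 <- U2 -> U10
Condition 1 (no descendant of U8 in the set): holds — descendants of U8 are {U10}; none are in {U6, U9}.
Condition 2 (every backdoor path blocked by {U6, U9}):
  P1: open — no interior node is in the conditioning set.
{U6, U9} does not satisfy the backdoor criterion.

No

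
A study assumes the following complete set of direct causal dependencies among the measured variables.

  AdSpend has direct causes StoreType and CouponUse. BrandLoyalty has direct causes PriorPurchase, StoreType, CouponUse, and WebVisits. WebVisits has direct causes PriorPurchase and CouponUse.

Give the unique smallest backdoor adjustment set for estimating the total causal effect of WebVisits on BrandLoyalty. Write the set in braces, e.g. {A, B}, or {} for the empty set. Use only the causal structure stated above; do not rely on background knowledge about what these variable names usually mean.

{CouponUse, PriorPurchase}

Variables eligible for adjustment (non-descendants of WebVisits, excluding WebVisits and BrandLoyalty): {AdSpend, CouponUse, PriorPurchase, StoreType}.
Backdoor paths from WebVisits to BrandLoyalty:
  P1: WebVisits <- PriorPurchase -> BrandLoyalty
  P2: WebVisits <- CouponUse -> BrandLoyalty
  P3: WebVisits <- CouponUse -> AdSpend <- StoreType -> BrandLoyalty
The empty set is not sufficient: P1 (WebVisits <- PriorPurchase -> BrandLoyalty) has no collider blocking it and no conditioned non-collider, so it is open.
Try {CouponUse, PriorPurchase}:
  P1: blocked at fork node PriorPurchase ∈ conditioning set.
  P2: blocked at fork node CouponUse ∈ conditioning set.
  P3: blocked at fork node CouponUse ∈ conditioning set.
{CouponUse, PriorPurchase} contains no descendant of WebVisits and blocks every backdoor path.
Every element of {CouponUse, PriorPurchase} is needed (dropping CouponUse leaves P2 open; dropping PriorPurchase leaves P1 open), so no proper subset is valid.
Among all size-2 subsets of the eligible variables, only {CouponUse, PriorPurchase} blocks every backdoor path, so it is the unique smallest valid adjustment set.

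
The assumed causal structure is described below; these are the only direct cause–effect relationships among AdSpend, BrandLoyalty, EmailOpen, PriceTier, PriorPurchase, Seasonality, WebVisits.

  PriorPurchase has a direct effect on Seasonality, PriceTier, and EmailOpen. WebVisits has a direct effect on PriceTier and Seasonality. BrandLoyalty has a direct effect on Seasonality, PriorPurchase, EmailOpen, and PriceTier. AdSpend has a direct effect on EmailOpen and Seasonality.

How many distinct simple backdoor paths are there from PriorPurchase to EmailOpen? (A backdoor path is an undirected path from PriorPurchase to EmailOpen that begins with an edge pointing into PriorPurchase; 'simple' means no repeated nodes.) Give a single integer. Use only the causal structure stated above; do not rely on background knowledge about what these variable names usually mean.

3

A backdoor path from PriorPurchase to EmailOpen is any simple undirected path whose first edge points into PriorPurchase (i.e. leaves PriorPurchase via a parent).
Parents of PriorPurchase: {BrandLoyalty}.
Enumerating:
  P1: PriorPurchase <- BrandLoyalty -> PriceTier <- WebVisits -> Seasonality <- AdSpend -> EmailOpen
  P2: PriorPurchase <- BrandLoyalty -> EmailOpen
  P3: PriorPurchase <- BrandLoyalty -> Seasonality <- AdSpend -> EmailOpen
That exhausts the simple backdoor paths. Count: 3.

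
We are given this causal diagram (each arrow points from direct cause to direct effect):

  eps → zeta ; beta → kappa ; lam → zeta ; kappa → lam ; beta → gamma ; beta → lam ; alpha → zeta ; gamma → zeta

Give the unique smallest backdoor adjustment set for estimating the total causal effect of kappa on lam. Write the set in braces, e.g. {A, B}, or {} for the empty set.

Variables eligible for adjustment (non-descendants of kappa, excluding kappa and lam): {alpha, beta, eps, gamma}.
Backdoor paths from kappa to lam:
  P1: kappa <- beta -> lam
  P2: kappa <- beta -> gamma -> zeta <- lam
The empty set is not sufficient: P1 (kappa <- beta -> lam) has no collider blocking it and no conditioned non-collider, so it is open.
Try {beta}:
  P1: blocked at fork node beta ∈ conditioning set.
  P2: blocked at fork node beta ∈ conditioning set.
{beta} contains no descendant of kappa and blocks every backdoor path.
No other singleton works — e.g. {alpha} leaves P1 open — so {beta} is the unique smallest valid adjustment set.

{beta}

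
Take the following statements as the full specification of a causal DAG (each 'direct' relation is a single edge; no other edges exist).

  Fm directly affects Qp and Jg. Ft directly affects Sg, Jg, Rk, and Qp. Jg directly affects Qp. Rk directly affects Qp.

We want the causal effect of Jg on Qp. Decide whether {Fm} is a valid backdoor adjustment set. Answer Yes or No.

Backdoor paths from Jg to Qp (paths whose first edge points into Jg):
  P1: Jg <- Ft -> Rk -> Qp
  P2: Jg <- Ft -> Qp
  P3: Jg <- Fm -> Qp
Condition 1 (no descendant of Jg in the set): holds — descendants of Jg are {Qp}; none are in {Fm}.
Condition 2 (every backdoor path blocked by {Fm}):
  P1: open — no interior node is in the conditioning set.
  P2: open — no interior node is in the conditioning set.
  P3: blocked at fork node Fm ∈ conditioning set.
{Fm} does not satisfy the backdoor criterion.

No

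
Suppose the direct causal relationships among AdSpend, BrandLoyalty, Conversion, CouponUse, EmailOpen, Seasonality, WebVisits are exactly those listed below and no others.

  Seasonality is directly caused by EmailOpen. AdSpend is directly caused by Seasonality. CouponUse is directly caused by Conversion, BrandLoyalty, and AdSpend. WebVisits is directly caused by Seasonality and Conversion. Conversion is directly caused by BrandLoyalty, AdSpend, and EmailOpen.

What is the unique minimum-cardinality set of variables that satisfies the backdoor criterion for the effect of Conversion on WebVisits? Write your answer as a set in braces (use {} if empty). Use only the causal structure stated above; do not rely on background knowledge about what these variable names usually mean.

{Seasonality}

Variables eligible for adjustment (non-descendants of Conversion, excluding Conversion and WebVisits): {AdSpend, BrandLoyalty, EmailOpen, Seasonality}.
Backdoor paths from Conversion to WebVisits:
  P1: Conversion <- EmailOpen -> Seasonality -> WebVisits
  P2: Conversion <- BrandLoyalty -> CouponUse <- AdSpend <- Seasonality -> WebVisits
  P3: Conversion <- AdSpend <- Seasonality -> WebVisits
The empty set is not sufficient: P1 (Conversion <- EmailOpen -> Seasonality -> WebVisits) has no collider blocking it and no conditioned non-collider, so it is open.
Try {Seasonality}:
  P1: blocked at chain node Seasonality ∈ conditioning set.
  P2: blocked at collider CouponUse (neither it nor any descendant is in the conditioning set).
  P3: blocked at fork node Seasonality ∈ conditioning set.
{Seasonality} contains no descendant of Conversion and blocks every backdoor path.
No other singleton works — e.g. {EmailOpen} leaves P3 open — so {Seasonality} is the unique smallest valid adjustment set.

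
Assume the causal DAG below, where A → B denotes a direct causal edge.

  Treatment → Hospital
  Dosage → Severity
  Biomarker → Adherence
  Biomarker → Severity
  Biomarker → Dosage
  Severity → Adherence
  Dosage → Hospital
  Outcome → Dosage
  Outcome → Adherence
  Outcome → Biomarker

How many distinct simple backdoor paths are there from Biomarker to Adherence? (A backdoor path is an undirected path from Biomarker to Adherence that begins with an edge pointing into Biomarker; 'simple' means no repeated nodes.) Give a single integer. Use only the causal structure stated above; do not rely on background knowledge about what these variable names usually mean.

2

A backdoor path from Biomarker to Adherence is any simple undirected path whose first edge points into Biomarker (i.e. leaves Biomarker via a parent).
Parents of Biomarker: {Outcome}.
Enumerating:
  P1: Biomarker <- Outcome -> Dosage -> Severity -> Adherence
  P2: Biomarker <- Outcome -> Adherence
That exhausts the simple backdoor paths. Count: 2.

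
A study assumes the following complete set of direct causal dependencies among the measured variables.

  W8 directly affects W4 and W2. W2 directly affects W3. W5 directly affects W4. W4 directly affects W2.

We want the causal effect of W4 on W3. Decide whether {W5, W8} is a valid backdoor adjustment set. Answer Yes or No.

Yes

Backdoor paths from W4 to W3 (paths whose first edge points into W4):
  P1: W4 <- W8 -> W2 -> W3
Condition 1 (no descendant of W4 in the set): holds — descendants of W4 are {W2, W3}; none are in {W5, W8}.
Condition 2 (every backdoor path blocked by {W5, W8}):
  P1: blocked at fork node W8 ∈ conditioning set.
{W5, W8} satisfies the backdoor criterion.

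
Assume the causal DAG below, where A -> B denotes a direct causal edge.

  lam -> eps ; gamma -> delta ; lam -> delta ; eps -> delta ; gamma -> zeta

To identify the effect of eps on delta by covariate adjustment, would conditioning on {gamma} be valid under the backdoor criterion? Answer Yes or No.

Backdoor paths from eps to delta (paths whose first edge points into eps):
  P1: eps <- lam -> delta
Condition 1 (no descendant of eps in the set): holds — descendants of eps are {delta}; none are in {gamma}.
Condition 2 (every backdoor path blocked by {gamma}):
  P1: open — no interior node is in the conditioning set.
{gamma} does not satisfy the backdoor criterion.

No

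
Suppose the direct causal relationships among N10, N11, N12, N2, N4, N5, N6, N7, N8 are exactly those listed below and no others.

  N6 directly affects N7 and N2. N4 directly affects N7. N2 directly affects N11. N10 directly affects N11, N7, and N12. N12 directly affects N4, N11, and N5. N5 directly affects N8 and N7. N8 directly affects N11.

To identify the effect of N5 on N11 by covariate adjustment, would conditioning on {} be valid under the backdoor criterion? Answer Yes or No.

No

Backdoor paths from N5 to N11 (paths whose first edge points into N5):
  P1: N5 <- N12 <- N10 -> N11
  P2: N5 <- N12 <- N10 -> N7 <- N6 -> N2 -> N11
  P3: N5 <- N12 -> N4 -> N7 <- N10 -> N11
  P4: N5 <- N12 -> N4 -> N7 <- N6 -> N2 -> N11
  P5: N5 <- N12 -> N11
Condition 1 (no descendant of N5 in the set): holds — descendants of N5 are {N11, N7, N8}; none are in {}.
Condition 2 (every backdoor path blocked by {}):
  P1: open — no interior node is in the conditioning set.
  P2: blocked at collider N7 (neither it nor any descendant is in the conditioning set).
  P3: blocked at collider N7 (neither it nor any descendant is in the conditioning set).
  P4: blocked at collider N7 (neither it nor any descendant is in the conditioning set).
  P5: open — no interior node is in the conditioning set.
{} does not satisfy the backdoor criterion.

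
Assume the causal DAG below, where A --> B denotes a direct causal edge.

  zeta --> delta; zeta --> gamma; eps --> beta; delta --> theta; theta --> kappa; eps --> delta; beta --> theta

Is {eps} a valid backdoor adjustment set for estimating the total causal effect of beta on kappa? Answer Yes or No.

Yes

Backdoor paths from beta to kappa (paths whose first edge points into beta):
  P1: beta <- eps -> delta -> theta -> kappa
Condition 1 (no descendant of beta in the set): holds — descendants of beta are {kappa, theta}; none are in {eps}.
Condition 2 (every backdoor path blocked by {eps}):
  P1: blocked at fork node eps ∈ conditioning set.
{eps} satisfies the backdoor criterion.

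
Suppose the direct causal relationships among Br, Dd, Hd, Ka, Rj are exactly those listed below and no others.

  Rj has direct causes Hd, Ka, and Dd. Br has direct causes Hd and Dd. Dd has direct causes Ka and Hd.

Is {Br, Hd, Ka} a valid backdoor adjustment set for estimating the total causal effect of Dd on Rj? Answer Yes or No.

Backdoor paths from Dd to Rj (paths whose first edge points into Dd):
  P1: Dd <- Ka -> Rj
  P2: Dd <- Hd -> Rj
Condition 1 (no descendant of Dd in the set): FAILS — Br is a descendant of Dd.
Condition 2 (every backdoor path blocked by {Br, Hd, Ka}):
  P1: blocked at fork node Ka ∈ conditioning set.
  P2: blocked at fork node Hd ∈ conditioning set.
{Br, Hd, Ka} does not satisfy the backdoor criterion.

No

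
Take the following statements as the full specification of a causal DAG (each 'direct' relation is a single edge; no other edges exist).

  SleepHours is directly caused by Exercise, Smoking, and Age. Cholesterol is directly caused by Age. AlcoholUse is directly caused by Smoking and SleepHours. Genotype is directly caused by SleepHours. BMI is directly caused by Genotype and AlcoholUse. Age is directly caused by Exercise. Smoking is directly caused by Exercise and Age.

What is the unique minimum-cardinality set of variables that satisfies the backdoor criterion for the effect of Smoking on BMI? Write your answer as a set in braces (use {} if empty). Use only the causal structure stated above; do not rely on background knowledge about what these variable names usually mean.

Variables eligible for adjustment (non-descendants of Smoking, excluding Smoking and BMI): {Age, Cholesterol, Exercise}.
Backdoor paths from Smoking to BMI:
  P1: Smoking <- Exercise -> Age -> SleepHours -> AlcoholUse -> BMI
  P2: Smoking <- Exercise -> Age -> SleepHours -> Genotype -> BMI
  P3: Smoking <- Exercise -> SleepHours -> AlcoholUse -> BMI
  P4: Smoking <- Exercise -> SleepHours -> Genotype -> BMI
  P5: Smoking <- Age <- Exercise -> SleepHours -> AlcoholUse -> BMI
  P6: Smoking <- Age <- Exercise -> SleepHours -> Genotype -> BMI
  P7: Smoking <- Age -> SleepHours -> AlcoholUse -> BMI
  P8: Smoking <- Age -> SleepHours -> Genotype -> BMI
The empty set is not sufficient: P1 (Smoking <- Exercise -> Age -> SleepHours -> AlcoholUse -> BMI) has no collider blocking it and no conditioned non-collider, so it is open.
Try {Age, Exercise}:
  P1: blocked at fork node Exercise ∈ conditioning set.
  P2: blocked at fork node Exercise ∈ conditioning set.
  P3: blocked at fork node Exercise ∈ conditioning set.
  P4: blocked at fork node Exercise ∈ conditioning set.
  P5: blocked at chain node Age ∈ conditioning set.
  P6: blocked at chain node Age ∈ conditioning set.
  P7: blocked at fork node Age ∈ conditioning set.
  P8: blocked at fork node Age ∈ conditioning set.
{Age, Exercise} contains no descendant of Smoking and blocks every backdoor path.
Every element of {Age, Exercise} is needed (dropping Age leaves P7 open; dropping Exercise leaves P3 open), so no proper subset is valid.
Among all size-2 subsets of the eligible variables, only {Age, Exercise} blocks every backdoor path, so it is the unique smallest valid adjustment set.

{Age, Exercise}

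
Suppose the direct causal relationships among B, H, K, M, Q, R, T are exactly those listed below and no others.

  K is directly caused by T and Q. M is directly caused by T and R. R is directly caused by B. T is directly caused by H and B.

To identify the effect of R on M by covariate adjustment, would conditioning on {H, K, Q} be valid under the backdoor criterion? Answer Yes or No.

Backdoor paths from R to M (paths whose first edge points into R):
  P1: R <- B -> T -> M
Condition 1 (no descendant of R in the set): holds — descendants of R are {M}; none are in {H, K, Q}.
Condition 2 (every backdoor path blocked by {H, K, Q}):
  P1: open — no interior node is in the conditioning set.
{H, K, Q} does not satisfy the backdoor criterion.

No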